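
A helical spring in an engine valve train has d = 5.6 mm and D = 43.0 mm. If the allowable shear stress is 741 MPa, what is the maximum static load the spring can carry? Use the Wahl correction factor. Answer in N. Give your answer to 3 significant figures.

997 N

C = D/d = 43.0/5.6 = 7.6786
K_W = (4C−1)/(4C−4) + 0.615/C = 29.714/26.714 + 0.0801 = 1.1924
τ_max = K·8FD/(πd³) → F_max = τ_allow·πd³/(8DK)
F_max = 741·π·5.6³/(8·43.0·1.1924) = 4.0882e+05/410.18 = 996.68 N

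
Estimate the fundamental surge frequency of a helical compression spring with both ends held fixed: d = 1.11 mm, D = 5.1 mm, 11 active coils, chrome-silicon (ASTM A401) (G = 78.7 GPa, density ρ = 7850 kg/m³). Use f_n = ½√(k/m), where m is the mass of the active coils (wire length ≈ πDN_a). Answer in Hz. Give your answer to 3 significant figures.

k = Gd⁴/(8D³N_a) = (78.7×10³)(1.11⁴)/(8·5.1³·11) = 10.235 N/mm = 10235 N/m
Wire length L = πDN_a = π·5.1·11 = 176.24 mm
m = ρ·(πd²/4)·L = 7850 × 0.96769×10⁻⁶ m² × 0.17624 m = 0.0013388 kg
f_n = ½√(k/m) = 0.5·√(10235/0.0013388) = 0.5·√(7.6446e+06) = 1382.4 Hz

1380 Hz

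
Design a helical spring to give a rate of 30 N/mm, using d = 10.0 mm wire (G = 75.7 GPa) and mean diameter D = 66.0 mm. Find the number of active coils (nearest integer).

11

N_a = Gd⁴/(8D³k) = (75.7×10³ × 10.0⁴)/(8 × 66.0³ × 30)
    = 7.57e+08 / 6.8999e+07 = 10.97 → 11 coils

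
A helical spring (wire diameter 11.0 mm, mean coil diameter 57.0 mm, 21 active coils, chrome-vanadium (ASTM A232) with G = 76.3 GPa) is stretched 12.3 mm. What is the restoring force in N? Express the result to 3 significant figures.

k = Gd⁴/(8D³N_a) = (76.3×10³)(11.0⁴)/(8·57.0³·21) = 35.906 N/mm
F = k·δ = 35.906 × 12.3 = 441.64 N

442 N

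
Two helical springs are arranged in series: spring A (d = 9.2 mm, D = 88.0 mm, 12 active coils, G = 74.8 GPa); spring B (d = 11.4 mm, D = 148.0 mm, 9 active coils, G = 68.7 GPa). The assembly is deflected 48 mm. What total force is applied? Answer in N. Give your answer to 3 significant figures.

k_A = Gd⁴/(8D³N_a) = (74.8×10³)(9.2⁴)/(8·88.0³·12) = 8.1909 N/mm
k_B = Gd⁴/(8D³N_a) = (68.7×10³)(11.4⁴)/(8·148.0³·9) = 4.9712 N/mm
Series: 1/k_eq = 1/8.1909 + 1/4.9712 = 0.32325; k_eq = 3.0936 N/mm
F = k_eq·δ = 3.0936·48 = 148.49 N

148 N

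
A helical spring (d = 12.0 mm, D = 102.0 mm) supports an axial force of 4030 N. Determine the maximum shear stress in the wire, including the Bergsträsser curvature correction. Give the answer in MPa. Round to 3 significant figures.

703 MPa

Spring index C = D/d = 102.0/12.0 = 8.5000
K_B = (4C+2)/(4C−3) = 36.000/31.000 = 1.1613
τ₀ = 8FD/(πd³) = 8·4030·102.0/(π·12.0³) = 3.28848e+06/5428.7 = 605.76 MPa
τ_max = K·τ₀ = 1.1613 × 605.76 = 703.46 MPa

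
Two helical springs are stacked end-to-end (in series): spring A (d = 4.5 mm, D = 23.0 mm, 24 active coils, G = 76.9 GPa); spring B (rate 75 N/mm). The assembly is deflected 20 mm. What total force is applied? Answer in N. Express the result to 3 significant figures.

k_A = Gd⁴/(8D³N_a) = (76.9×10³)(4.5⁴)/(8·23.0³·24) = 13.499 N/mm
Series: 1/k_eq = 1/13.499 + 1/75 = 0.087415; k_eq = 11.44 N/mm
F = k_eq·δ = 11.44·20 = 228.79 N

229 N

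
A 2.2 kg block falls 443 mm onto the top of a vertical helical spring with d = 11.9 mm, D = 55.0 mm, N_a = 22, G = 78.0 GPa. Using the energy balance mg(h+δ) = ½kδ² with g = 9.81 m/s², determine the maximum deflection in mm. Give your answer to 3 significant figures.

k = Gd⁴/(8D³N_a) = (78.0×10³)(11.9⁴)/(8·55.0³·22) = 53.417 N/mm
W = mg = 2.2 × 9.81 = 21.582 N
½kδ² − Wδ − Wh = 0 → δ = (W + √(W² + 2kWh))/k
δ = (21.582 + √(465.78 + 1.02143e+06))/53.417 = (21.582 + 1010.9)/53.417 = 19.328 mm

19.3 mm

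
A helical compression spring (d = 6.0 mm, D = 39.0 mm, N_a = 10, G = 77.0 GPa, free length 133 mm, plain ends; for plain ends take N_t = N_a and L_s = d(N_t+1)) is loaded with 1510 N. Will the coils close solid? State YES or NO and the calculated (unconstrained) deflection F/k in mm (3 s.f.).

YES, δ = 71.8 mm

k = Gd⁴/(8D³N_a) = (77.0×10³)(6.0⁴)/(8·39.0³·10) = 21.029 N/mm
N_t = 10; L_s = 6.0·11 = 66 mm; δ_solid = L₀ − L_s = 133 − 66 = 67 mm
δ = F/k = 1510/21.029 = 71.807 mm
δ ≥ δ_solid → spring goes solid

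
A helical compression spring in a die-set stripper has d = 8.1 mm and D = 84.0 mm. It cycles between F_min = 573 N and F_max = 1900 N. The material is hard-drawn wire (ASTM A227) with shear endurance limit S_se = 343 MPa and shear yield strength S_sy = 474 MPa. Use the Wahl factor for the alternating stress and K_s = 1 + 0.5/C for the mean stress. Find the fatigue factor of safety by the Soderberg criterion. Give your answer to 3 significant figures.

0.503

C = D/d = 84.0/8.1 = 10.3704; K_W = (4C−1)/(4C−4)+0.615/C = 1.1393; K_s = 1+0.5/C = 1.0482
F_a = (F_max−F_min)/2 = 663.5 N; F_m = (F_max+F_min)/2 = 1236.5 N
τ_a = K_W·8F_aD/(πd³) = 1.1393 × 267.06 = 304.27 MPa
τ_m = K_s·8F_mD/(πd³) = 1.0482 × 497.69 = 521.69 MPa
Soderberg: 1/n_f = τ_a/S_se + τ_m/S_sy = 304.27/343 + 521.69/474 = 0.88709 + 1.10060 = 1.9877
n_f = 1/1.9877 = 0.5031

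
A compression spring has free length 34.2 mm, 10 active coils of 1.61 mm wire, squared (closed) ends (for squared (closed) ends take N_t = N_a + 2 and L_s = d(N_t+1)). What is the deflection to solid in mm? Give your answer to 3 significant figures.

N_t = 12; L_s = 1.61·13 = 20.93 mm
δ_solid = L₀ − L_s = 34.2 − 20.93 = 13.27 mm

13.3 mm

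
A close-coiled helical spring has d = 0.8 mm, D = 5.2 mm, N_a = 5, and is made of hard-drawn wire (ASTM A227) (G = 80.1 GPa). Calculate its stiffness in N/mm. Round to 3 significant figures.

5.83 N/mm

k = Gd⁴/(8D³N_a) = (80.1×10³ × 0.8⁴) / (8 × 5.2³ × 5)
  = 32809 / 5624.32 = 5.8334 N/mm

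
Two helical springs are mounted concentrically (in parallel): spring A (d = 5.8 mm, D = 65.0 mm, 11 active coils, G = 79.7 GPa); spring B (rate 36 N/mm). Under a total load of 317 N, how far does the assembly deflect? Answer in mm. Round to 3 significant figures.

k_A = Gd⁴/(8D³N_a) = (79.7×10³)(5.8⁴)/(8·65.0³·11) = 3.7321 N/mm
Parallel: k_eq = 3.7321 + 36 = 39.732 N/mm
δ = F/k_eq = 317/39.732 = 7.9784 mm

7.98 mm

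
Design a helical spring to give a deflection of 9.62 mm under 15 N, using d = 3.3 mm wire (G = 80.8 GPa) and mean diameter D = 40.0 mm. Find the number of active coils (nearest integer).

Required rate k = F/δ = 15/9.62 = 1.5593 N/mm
N_a = Gd⁴/(8D³k) = (80.8×10³ × 3.3⁴)/(8 × 40.0³ × 1.5593)
    = 9.58224e+06 / 798337 = 12 → 12 coils

12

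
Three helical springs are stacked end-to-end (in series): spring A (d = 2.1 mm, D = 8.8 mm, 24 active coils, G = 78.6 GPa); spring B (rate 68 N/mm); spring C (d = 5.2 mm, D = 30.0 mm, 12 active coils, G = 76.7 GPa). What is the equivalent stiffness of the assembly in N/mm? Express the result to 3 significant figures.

k_A = Gd⁴/(8D³N_a) = (78.6×10³)(2.1⁴)/(8·8.8³·24) = 11.683 N/mm
k_C = Gd⁴/(8D³N_a) = (76.7×10³)(5.2⁴)/(8·30.0³·12) = 21.636 N/mm
Series: 1/k_eq = 1/11.683 + 1/68 + 1/21.636 = 0.14652; k_eq = 6.825 N/mm

6.82 N/mm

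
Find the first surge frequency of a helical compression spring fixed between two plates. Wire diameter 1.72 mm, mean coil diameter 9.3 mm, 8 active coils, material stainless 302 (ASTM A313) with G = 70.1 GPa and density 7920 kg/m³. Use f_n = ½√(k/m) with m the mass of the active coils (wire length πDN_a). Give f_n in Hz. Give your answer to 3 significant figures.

832 Hz

k = Gd⁴/(8D³N_a) = (70.1×10³)(1.72⁴)/(8·9.3³·8) = 11.918 N/mm = 11918 N/m
Wire length L = πDN_a = π·9.3·8 = 233.73 mm
m = ρ·(πd²/4)·L = 7920 × 2.3235×10⁻⁶ m² × 0.23373 m = 0.0043013 kg
f_n = ½√(k/m) = 0.5·√(11918/0.0043013) = 0.5·√(2.7708e+06) = 832.29 Hz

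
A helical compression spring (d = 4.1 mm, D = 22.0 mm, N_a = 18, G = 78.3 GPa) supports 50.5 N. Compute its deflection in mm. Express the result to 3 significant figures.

3.50 mm

k = Gd⁴/(8D³N_a) = (78.3×10³)(4.1⁴)/(8·22.0³·18) = 14.43 N/mm
δ = F/k = 50.5 / 14.43 = 3.4997 mm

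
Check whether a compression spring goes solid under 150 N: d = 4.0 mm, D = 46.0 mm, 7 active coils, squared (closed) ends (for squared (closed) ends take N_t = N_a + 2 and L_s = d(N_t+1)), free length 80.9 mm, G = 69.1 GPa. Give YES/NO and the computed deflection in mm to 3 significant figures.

YES, δ = 46.2 mm

k = Gd⁴/(8D³N_a) = (69.1×10³)(4.0⁴)/(8·46.0³·7) = 3.2453 N/mm
N_t = 9; L_s = 4.0·10 = 40 mm; δ_solid = L₀ − L_s = 80.9 − 40 = 40.9 mm
δ = F/k = 150/3.2453 = 46.221 mm
δ ≥ δ_solid → spring goes solid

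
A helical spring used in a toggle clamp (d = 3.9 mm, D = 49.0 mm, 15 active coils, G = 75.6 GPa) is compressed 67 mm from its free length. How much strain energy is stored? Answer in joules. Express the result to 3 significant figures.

2.78 J

k = Gd⁴/(8D³N_a) = (75.6×10³)(3.9⁴)/(8·49.0³·15) = 1.2388 N/mm
U = ½kδ² = 0.5 × 1.2388 × 67² = 2780.5 N·mm = 2.7805 J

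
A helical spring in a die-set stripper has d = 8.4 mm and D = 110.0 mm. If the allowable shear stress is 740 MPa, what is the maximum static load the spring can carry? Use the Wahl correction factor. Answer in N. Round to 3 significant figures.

1410 N

C = D/d = 110.0/8.4 = 13.0952
K_W = (4C−1)/(4C−4) + 0.615/C = 51.381/48.381 + 0.0470 = 1.1090
τ_max = K·8FD/(πd³) → F_max = τ_allow·πd³/(8DK)
F_max = 740·π·8.4³/(8·110.0·1.1090) = 1.3779e+06/975.89 = 1411.9 N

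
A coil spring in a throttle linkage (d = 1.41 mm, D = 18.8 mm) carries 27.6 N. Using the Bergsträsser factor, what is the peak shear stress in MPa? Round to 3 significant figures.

Spring index C = D/d = 18.8/1.41 = 13.3333
K_B = (4C+2)/(4C−3) = 55.333/50.333 = 1.0993
τ₀ = 8FD/(πd³) = 8·27.6·18.8/(π·1.41³) = 4151.04/8.8066 = 471.36 MPa
τ_max = K·τ₀ = 1.0993 × 471.36 = 518.18 MPa

518 MPa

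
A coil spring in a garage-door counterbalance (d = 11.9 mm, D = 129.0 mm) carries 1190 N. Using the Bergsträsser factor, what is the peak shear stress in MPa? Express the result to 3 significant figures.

Spring index C = D/d = 129.0/11.9 = 10.8403
K_B = (4C+2)/(4C−3) = 45.361/40.361 = 1.1239
τ₀ = 8FD/(πd³) = 8·1190·129.0/(π·11.9³) = 1.22808e+06/5294.1 = 231.97 MPa
τ_max = K·τ₀ = 1.1239 × 231.97 = 260.71 MPa

261 MPa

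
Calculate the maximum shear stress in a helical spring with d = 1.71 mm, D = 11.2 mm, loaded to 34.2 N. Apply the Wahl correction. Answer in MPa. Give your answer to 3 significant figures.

Spring index C = D/d = 11.2/1.71 = 6.5497
K_W = (4C−1)/(4C−4) + 0.615/C = 25.199/22.199 + 0.0939 = 1.2290
τ₀ = 8FD/(πd³) = 8·34.2·11.2/(π·1.71³) = 3064.32/15.709 = 195.07 MPa
τ_max = K·τ₀ = 1.2290 × 195.07 = 239.75 MPa

240 MPa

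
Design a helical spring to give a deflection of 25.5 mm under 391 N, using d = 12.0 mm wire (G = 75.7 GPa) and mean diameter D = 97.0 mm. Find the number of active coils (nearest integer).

Required rate k = F/δ = 391/25.5 = 15.333 N/mm
N_a = Gd⁴/(8D³k) = (75.7×10³ × 12.0⁴)/(8 × 97.0³ × 15.333)
    = 1.56972e+09 / 1.11955e+08 = 14.02 → 14 coils

14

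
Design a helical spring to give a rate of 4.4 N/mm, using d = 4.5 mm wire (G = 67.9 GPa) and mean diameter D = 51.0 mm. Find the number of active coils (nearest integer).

N_a = Gd⁴/(8D³k) = (67.9×10³ × 4.5⁴)/(8 × 51.0³ × 4.4)
    = 2.78432e+07 / 4.66932e+06 = 5.963 → 6 coils

6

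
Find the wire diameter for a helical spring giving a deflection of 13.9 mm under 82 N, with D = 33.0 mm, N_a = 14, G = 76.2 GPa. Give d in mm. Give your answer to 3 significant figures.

4.20 mm

Required rate k = F/δ = 82/13.9 = 5.8993 N/mm
d = (8D³N_a·k / G)^(1/4) = (8·33.0³·14·5.8993 / (76.2×10³))^0.25
  = (311.6)^0.25 = 4.2015 mm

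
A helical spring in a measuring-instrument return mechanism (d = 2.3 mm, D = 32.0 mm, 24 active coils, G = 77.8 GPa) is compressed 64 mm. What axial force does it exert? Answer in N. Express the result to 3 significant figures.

22.1 N

k = Gd⁴/(8D³N_a) = (77.8×10³)(2.3⁴)/(8·32.0³·24) = 0.34605 N/mm
F = k·δ = 0.34605 × 64 = 22.147 N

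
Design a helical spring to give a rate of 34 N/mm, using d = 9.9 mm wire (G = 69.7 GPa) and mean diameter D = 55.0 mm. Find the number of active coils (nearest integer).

N_a = Gd⁴/(8D³k) = (69.7×10³ × 9.9⁴)/(8 × 55.0³ × 34)
    = 6.69535e+08 / 4.5254e+07 = 14.8 → 15 coils

15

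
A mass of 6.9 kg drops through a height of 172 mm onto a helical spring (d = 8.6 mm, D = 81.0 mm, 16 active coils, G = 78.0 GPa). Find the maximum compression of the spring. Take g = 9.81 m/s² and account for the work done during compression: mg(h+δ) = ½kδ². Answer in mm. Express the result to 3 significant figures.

72.7 mm

k = Gd⁴/(8D³N_a) = (78.0×10³)(8.6⁴)/(8·81.0³·16) = 6.2723 N/mm
W = mg = 6.9 × 9.81 = 67.689 N
½kδ² − Wδ − Wh = 0 → δ = (W + √(W² + 2kWh))/k
δ = (67.689 + √(4581.8 + 146049))/6.2723 = (67.689 + 388.11)/6.2723 = 72.67 mm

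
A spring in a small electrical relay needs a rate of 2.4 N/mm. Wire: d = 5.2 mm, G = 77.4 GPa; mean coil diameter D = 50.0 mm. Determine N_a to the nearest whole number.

N_a = Gd⁴/(8D³k) = (77.4×10³ × 5.2⁴)/(8 × 50.0³ × 2.4)
    = 5.65919e+07 / 2.4e+06 = 23.58 → 24 coils

24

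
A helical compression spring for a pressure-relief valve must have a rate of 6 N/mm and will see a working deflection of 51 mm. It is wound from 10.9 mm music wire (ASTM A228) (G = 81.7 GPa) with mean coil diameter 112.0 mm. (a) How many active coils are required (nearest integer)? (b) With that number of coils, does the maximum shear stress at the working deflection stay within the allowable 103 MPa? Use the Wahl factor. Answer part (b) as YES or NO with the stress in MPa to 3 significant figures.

N_a = Gd⁴/(8D³k) = (81.7×10³)(10.9⁴)/(8·112.0³·6) = 17.1 → N_a = 17
Actual rate k = Gd⁴/(8D³·17) = 6.0358 N/mm
Working load F = kδ = 6.0358·51 = 307.83 N
C = 112.0/10.9 = 10.2752; K_W = (4C−1)/(4C−4)+0.615/C = 1.1407
τ_max = K_W·8FD/(πd³) = 1.1407·67.793 = 77.332 MPa
τ_max ≤ 103 MPa → acceptable

(a) 17 coils; (b) YES, τ_max = 77.3 MPa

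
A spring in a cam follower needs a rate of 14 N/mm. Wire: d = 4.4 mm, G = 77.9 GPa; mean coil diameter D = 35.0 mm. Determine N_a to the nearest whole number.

6

N_a = Gd⁴/(8D³k) = (77.9×10³ × 4.4⁴)/(8 × 35.0³ × 14)
    = 2.91977e+07 / 4.802e+06 = 6.08 → 6 coils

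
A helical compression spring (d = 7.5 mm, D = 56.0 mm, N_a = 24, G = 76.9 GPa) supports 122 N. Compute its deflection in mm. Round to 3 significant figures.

16.9 mm

k = Gd⁴/(8D³N_a) = (76.9×10³)(7.5⁴)/(8·56.0³·24) = 7.2162 N/mm
δ = F/k = 122 / 7.2162 = 16.907 mm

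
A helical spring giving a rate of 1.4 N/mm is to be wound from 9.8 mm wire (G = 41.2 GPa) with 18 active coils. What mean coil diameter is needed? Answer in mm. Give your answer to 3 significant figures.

D = (Gd⁴/(8N_a·k))^(1/3) = (41.2×10³·9.8⁴/(8·18·1.4))^(1/3)
  = (1.885e+06)^(1/3) = 123.5294 mm

124 mm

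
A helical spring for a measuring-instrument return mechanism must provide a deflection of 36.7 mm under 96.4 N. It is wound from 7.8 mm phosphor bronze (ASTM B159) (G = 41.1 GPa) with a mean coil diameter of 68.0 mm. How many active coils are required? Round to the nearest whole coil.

Required rate k = F/δ = 96.4/36.7 = 2.6267 N/mm
N_a = Gd⁴/(8D³k) = (41.1×10³ × 7.8⁴)/(8 × 68.0³ × 2.6267)
    = 1.52132e+08 / 6.60736e+06 = 23.02 → 23 coils

23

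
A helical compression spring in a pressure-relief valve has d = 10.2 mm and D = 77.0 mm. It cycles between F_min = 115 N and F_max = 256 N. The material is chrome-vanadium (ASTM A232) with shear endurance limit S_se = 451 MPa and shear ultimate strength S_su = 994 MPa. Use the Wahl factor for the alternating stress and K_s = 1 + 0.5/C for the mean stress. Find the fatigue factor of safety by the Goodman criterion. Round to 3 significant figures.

14.0

C = D/d = 77.0/10.2 = 7.5490; K_W = (4C−1)/(4C−4)+0.615/C = 1.1960; K_s = 1+0.5/C = 1.0662
F_a = (F_max−F_min)/2 = 70.5 N; F_m = (F_max+F_min)/2 = 185.5 N
τ_a = K_W·8F_aD/(πd³) = 1.1960 × 13.026 = 15.579 MPa
τ_m = K_s·8F_mD/(πd³) = 1.0662 × 34.275 = 36.545 MPa
Goodman: 1/n_f = τ_a/S_se + τ_m/S_su = 15.579/451 + 36.545/994 = 0.03454 + 0.03677 = 0.071309
n_f = 1/0.071309 = 14.02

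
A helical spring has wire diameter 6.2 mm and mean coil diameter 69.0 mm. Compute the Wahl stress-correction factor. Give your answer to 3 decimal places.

C = D/d = 69.0/6.2 = 11.1290
K_W = (4C−1)/(4C−4) + 0.615/C = 43.516/40.516 + 0.0553 = 1.1293

1.129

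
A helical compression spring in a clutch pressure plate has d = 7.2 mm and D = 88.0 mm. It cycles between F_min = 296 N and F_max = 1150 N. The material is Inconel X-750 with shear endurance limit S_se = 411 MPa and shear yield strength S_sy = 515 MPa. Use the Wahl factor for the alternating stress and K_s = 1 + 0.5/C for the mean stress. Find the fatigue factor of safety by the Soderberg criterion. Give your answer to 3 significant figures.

0.635

C = D/d = 88.0/7.2 = 12.2222; K_W = (4C−1)/(4C−4)+0.615/C = 1.1171; K_s = 1+0.5/C = 1.0409
F_a = (F_max−F_min)/2 = 427 N; F_m = (F_max+F_min)/2 = 723 N
τ_a = K_W·8F_aD/(πd³) = 1.1171 × 256.36 = 286.39 MPa
τ_m = K_s·8F_mD/(πd³) = 1.0409 × 434.07 = 451.83 MPa
Soderberg: 1/n_f = τ_a/S_se + τ_m/S_sy = 286.39/411 + 451.83/515 = 0.69682 + 0.87734 = 1.5742
n_f = 1/1.5742 = 0.6353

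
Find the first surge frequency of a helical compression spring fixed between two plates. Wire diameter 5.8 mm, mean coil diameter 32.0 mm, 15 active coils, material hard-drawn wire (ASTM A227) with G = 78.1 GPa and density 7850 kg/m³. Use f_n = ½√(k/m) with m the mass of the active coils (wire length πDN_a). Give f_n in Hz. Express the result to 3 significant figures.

k = Gd⁴/(8D³N_a) = (78.1×10³)(5.8⁴)/(8·32.0³·15) = 22.477 N/mm = 22477 N/m
Wire length L = πDN_a = π·32.0·15 = 1508 mm
m = ρ·(πd²/4)·L = 7850 × 26.421×10⁻⁶ m² × 1.508 m = 0.31276 kg
f_n = ½√(k/m) = 0.5·√(22477/0.31276) = 0.5·√(71866) = 134.04 Hz

134 Hz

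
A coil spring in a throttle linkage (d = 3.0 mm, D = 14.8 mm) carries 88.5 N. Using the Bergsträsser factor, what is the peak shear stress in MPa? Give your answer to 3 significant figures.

160 MPa

Spring index C = D/d = 14.8/3.0 = 4.9333
K_B = (4C+2)/(4C−3) = 21.733/16.733 = 1.2988
τ₀ = 8FD/(πd³) = 8·88.5·14.8/(π·3.0³) = 10478.4/84.823 = 123.53 MPa
τ_max = K·τ₀ = 1.2988 × 123.53 = 160.44 MPa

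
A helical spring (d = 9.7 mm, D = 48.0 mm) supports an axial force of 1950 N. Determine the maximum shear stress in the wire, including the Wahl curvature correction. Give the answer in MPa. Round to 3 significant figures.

343 MPa

Spring index C = D/d = 48.0/9.7 = 4.9485
K_W = (4C−1)/(4C−4) + 0.615/C = 18.794/15.794 + 0.1243 = 1.3142
τ₀ = 8FD/(πd³) = 8·1950·48.0/(π·9.7³) = 748800/2867.2 = 261.16 MPa
τ_max = K·τ₀ = 1.3142 × 261.16 = 343.22 MPa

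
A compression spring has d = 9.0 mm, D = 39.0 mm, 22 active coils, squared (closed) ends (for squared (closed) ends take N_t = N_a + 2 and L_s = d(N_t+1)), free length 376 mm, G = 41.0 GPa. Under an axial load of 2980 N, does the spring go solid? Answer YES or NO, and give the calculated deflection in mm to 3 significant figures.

NO, δ = 116 mm

k = Gd⁴/(8D³N_a) = (41.0×10³)(9.0⁴)/(8·39.0³·22) = 25.766 N/mm
N_t = 24; L_s = 9.0·25 = 225 mm; δ_solid = L₀ − L_s = 376 − 225 = 151 mm
δ = F/k = 2980/25.766 = 115.66 mm
δ < δ_solid → spring does not go solid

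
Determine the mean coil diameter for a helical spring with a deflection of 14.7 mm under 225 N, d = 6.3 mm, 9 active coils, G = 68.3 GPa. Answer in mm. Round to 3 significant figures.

Required rate k = F/δ = 225/14.7 = 15.306 N/mm
D = (Gd⁴/(8N_a·k))^(1/3) = (68.3×10³·6.3⁴/(8·9·15.306))^(1/3)
  = (97630.4)^(1/3) = 46.0463 mm

46.0 mm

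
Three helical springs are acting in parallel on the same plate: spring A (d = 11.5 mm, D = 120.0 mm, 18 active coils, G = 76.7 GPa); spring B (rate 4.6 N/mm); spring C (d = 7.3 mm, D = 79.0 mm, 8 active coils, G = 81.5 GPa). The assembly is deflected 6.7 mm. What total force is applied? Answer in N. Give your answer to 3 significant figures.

116 N

k_A = Gd⁴/(8D³N_a) = (76.7×10³)(11.5⁴)/(8·120.0³·18) = 5.3911 N/mm
k_C = Gd⁴/(8D³N_a) = (81.5×10³)(7.3⁴)/(8·79.0³·8) = 7.3348 N/mm
Parallel: k_eq = 5.3911 + 4.6 + 7.3348 = 17.326 N/mm
F = k_eq·δ = 17.326·6.7 = 116.08 N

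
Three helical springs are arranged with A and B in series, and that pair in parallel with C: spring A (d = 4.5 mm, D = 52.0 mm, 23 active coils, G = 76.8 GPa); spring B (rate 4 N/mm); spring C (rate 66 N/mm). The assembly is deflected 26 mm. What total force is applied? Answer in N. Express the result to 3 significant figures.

k_A = Gd⁴/(8D³N_a) = (76.8×10³)(4.5⁴)/(8·52.0³·23) = 1.2173 N/mm
Springs A,B series: k_AB = 1/(1/1.2173+1/4) = 0.93326 N/mm; parallel with C: k_eq = 0.93326+66 = 66.933 N/mm
F = k_eq·δ = 66.933·26 = 1740.3 N

1740 N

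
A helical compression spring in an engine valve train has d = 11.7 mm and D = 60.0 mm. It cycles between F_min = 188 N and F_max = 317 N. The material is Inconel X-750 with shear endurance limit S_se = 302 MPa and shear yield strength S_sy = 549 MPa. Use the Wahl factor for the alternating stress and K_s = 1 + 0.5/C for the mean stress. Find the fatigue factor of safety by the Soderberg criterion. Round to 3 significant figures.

C = D/d = 60.0/11.7 = 5.1282; K_W = (4C−1)/(4C−4)+0.615/C = 1.3016; K_s = 1+0.5/C = 1.0975
F_a = (F_max−F_min)/2 = 64.5 N; F_m = (F_max+F_min)/2 = 252.5 N
τ_a = K_W·8F_aD/(πd³) = 1.3016 × 6.1531 = 8.0089 MPa
τ_m = K_s·8F_mD/(πd³) = 1.0975 × 24.088 = 26.436 MPa
Soderberg: 1/n_f = τ_a/S_se + τ_m/S_sy = 8.0089/302 + 26.436/549 = 0.02652 + 0.04815 = 0.074673
n_f = 1/0.074673 = 13.39

13.4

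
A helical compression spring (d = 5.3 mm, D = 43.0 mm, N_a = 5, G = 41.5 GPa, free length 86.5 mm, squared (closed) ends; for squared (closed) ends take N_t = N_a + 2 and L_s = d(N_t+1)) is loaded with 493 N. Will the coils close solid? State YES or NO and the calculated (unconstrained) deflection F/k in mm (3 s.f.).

k = Gd⁴/(8D³N_a) = (41.5×10³)(5.3⁴)/(8·43.0³·5) = 10.296 N/mm
N_t = 7; L_s = 5.3·8 = 42.4 mm; δ_solid = L₀ − L_s = 86.5 − 42.4 = 44.1 mm
δ = F/k = 493/10.296 = 47.881 mm
δ ≥ δ_solid → spring goes solid

YES, δ = 47.9 mm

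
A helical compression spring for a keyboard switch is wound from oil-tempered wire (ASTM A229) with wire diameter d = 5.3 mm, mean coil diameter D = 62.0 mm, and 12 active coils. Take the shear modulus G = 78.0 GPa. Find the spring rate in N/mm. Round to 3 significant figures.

2.69 N/mm

k = Gd⁴/(8D³N_a) = (78.0×10³ × 5.3⁴) / (8 × 62.0³ × 12)
  = 6.15458e+07 / 2.28795e+07 = 2.69 N/mm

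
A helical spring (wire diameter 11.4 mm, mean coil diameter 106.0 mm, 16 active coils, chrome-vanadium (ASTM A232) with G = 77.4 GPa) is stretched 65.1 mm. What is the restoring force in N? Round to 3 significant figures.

k = Gd⁴/(8D³N_a) = (77.4×10³)(11.4⁴)/(8·106.0³·16) = 8.575 N/mm
F = k·δ = 8.575 × 65.1 = 558.23 N

558 N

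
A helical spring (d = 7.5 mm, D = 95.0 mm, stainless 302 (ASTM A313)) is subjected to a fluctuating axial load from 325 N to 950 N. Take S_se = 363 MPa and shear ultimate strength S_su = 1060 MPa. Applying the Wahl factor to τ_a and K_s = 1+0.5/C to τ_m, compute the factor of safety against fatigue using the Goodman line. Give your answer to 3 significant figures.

1.10

C = D/d = 95.0/7.5 = 12.6667; K_W = (4C−1)/(4C−4)+0.615/C = 1.1128; K_s = 1+0.5/C = 1.0395
F_a = (F_max−F_min)/2 = 312.5 N; F_m = (F_max+F_min)/2 = 637.5 N
τ_a = K_W·8F_aD/(πd³) = 1.1128 × 179.2 = 199.42 MPa
τ_m = K_s·8F_mD/(πd³) = 1.0395 × 365.56 = 379.99 MPa
Goodman: 1/n_f = τ_a/S_se + τ_m/S_su = 199.42/363 + 379.99/1060 = 0.54936 + 0.35848 = 0.90784
n_f = 1/0.90784 = 1.102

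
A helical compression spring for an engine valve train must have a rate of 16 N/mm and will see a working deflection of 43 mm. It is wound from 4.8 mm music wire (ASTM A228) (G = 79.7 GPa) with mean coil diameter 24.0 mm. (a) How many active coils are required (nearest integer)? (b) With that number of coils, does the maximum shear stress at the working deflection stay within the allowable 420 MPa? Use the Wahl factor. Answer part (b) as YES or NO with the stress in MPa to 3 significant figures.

N_a = Gd⁴/(8D³k) = (79.7×10³)(4.8⁴)/(8·24.0³·16) = 23.91 → N_a = 24
Actual rate k = Gd⁴/(8D³·24) = 15.94 N/mm
Working load F = kδ = 15.94·43 = 685.42 N
C = 24.0/4.8 = 5.0000; K_W = (4C−1)/(4C−4)+0.615/C = 1.3105
τ_max = K_W·8FD/(πd³) = 1.3105·378.78 = 496.39 MPa
τ_max > 420 MPa → exceeds allowable

(a) 24 coils; (b) NO, τ_max = 496 MPa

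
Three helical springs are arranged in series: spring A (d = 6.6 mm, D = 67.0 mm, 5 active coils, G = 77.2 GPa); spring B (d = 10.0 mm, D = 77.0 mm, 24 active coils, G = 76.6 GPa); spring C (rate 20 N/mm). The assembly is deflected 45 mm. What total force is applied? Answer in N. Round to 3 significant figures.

183 N

k_A = Gd⁴/(8D³N_a) = (77.2×10³)(6.6⁴)/(8·67.0³·5) = 12.176 N/mm
k_B = Gd⁴/(8D³N_a) = (76.6×10³)(10.0⁴)/(8·77.0³·24) = 8.7389 N/mm
Series: 1/k_eq = 1/12.176 + 1/8.7389 + 1/20 = 0.24656; k_eq = 4.0558 N/mm
F = k_eq·δ = 4.0558·45 = 182.51 N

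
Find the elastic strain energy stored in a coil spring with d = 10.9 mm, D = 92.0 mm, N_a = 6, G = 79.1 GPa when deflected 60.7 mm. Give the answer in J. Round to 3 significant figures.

k = Gd⁴/(8D³N_a) = (79.1×10³)(10.9⁴)/(8·92.0³·6) = 29.873 N/mm
U = ½kδ² = 0.5 × 29.873 × 60.7² = 55033 N·mm = 55.033 J

55.0 J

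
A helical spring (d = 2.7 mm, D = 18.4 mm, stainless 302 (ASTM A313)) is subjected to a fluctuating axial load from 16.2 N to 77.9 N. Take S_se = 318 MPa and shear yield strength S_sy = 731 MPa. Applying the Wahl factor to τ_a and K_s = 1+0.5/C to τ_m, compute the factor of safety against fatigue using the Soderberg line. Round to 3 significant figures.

C = D/d = 18.4/2.7 = 6.8148; K_W = (4C−1)/(4C−4)+0.615/C = 1.2192; K_s = 1+0.5/C = 1.0734
F_a = (F_max−F_min)/2 = 30.85 N; F_m = (F_max+F_min)/2 = 47.05 N
τ_a = K_W·8F_aD/(πd³) = 1.2192 × 73.438 = 89.538 MPa
τ_m = K_s·8F_mD/(πd³) = 1.0734 × 112 = 120.22 MPa
Soderberg: 1/n_f = τ_a/S_se + τ_m/S_sy = 89.538/318 + 120.22/731 = 0.28157 + 0.16446 = 0.44602
n_f = 1/0.44602 = 2.242

2.24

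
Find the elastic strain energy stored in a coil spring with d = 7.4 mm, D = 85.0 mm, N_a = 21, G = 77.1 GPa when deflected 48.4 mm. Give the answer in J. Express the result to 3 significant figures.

k = Gd⁴/(8D³N_a) = (77.1×10³)(7.4⁴)/(8·85.0³·21) = 2.2409 N/mm
U = ½kδ² = 0.5 × 2.2409 × 48.4² = 2624.7 N·mm = 2.6247 J

2.62 J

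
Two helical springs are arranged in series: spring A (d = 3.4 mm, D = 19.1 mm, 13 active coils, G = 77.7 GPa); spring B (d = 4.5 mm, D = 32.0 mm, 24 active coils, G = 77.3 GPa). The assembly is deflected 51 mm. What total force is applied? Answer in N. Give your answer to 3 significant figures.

190 N

k_A = Gd⁴/(8D³N_a) = (77.7×10³)(3.4⁴)/(8·19.1³·13) = 14.329 N/mm
k_B = Gd⁴/(8D³N_a) = (77.3×10³)(4.5⁴)/(8·32.0³·24) = 5.0382 N/mm
Series: 1/k_eq = 1/14.329 + 1/5.0382 = 0.26827; k_eq = 3.7275 N/mm
F = k_eq·δ = 3.7275·51 = 190.11 N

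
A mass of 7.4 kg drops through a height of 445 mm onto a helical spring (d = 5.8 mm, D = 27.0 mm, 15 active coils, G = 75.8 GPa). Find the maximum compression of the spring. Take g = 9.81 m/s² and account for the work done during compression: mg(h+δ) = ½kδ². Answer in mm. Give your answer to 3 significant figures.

k = Gd⁴/(8D³N_a) = (75.8×10³)(5.8⁴)/(8·27.0³·15) = 36.317 N/mm
W = mg = 7.4 × 9.81 = 72.594 N
½kδ² − Wδ − Wh = 0 → δ = (W + √(W² + 2kWh))/k
δ = (72.594 + √(5269.9 + 2.34639e+06))/36.317 = (72.594 + 1533.5)/36.317 = 44.225 mm

44.2 mm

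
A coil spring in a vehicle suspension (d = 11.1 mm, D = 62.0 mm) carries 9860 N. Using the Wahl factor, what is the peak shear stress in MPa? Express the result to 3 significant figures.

1450 MPa

Spring index C = D/d = 62.0/11.1 = 5.5856
K_W = (4C−1)/(4C−4) + 0.615/C = 21.342/18.342 + 0.1101 = 1.2737
τ₀ = 8FD/(πd³) = 8·9860·62.0/(π·11.1³) = 4.89056e+06/4296.5 = 1138.3 MPa
τ_max = K·τ₀ = 1.2737 × 1138.3 = 1449.8 MPa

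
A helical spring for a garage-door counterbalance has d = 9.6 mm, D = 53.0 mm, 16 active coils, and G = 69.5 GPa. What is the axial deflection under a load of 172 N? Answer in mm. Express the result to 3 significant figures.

k = Gd⁴/(8D³N_a) = (69.5×10³)(9.6⁴)/(8·53.0³·16) = 30.976 N/mm
δ = F/k = 172 / 30.976 = 5.5526 mm

5.55 mm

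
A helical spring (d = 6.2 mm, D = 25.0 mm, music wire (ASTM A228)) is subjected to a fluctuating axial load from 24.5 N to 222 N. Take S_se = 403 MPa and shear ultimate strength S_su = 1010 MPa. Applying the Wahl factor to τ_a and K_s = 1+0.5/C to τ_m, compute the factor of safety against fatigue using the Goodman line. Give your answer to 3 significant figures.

C = D/d = 25.0/6.2 = 4.0323; K_W = (4C−1)/(4C−4)+0.615/C = 1.3999; K_s = 1+0.5/C = 1.1240
F_a = (F_max−F_min)/2 = 98.75 N; F_m = (F_max+F_min)/2 = 123.25 N
τ_a = K_W·8F_aD/(πd³) = 1.3999 × 26.378 = 36.926 MPa
τ_m = K_s·8F_mD/(πd³) = 1.1240 × 32.922 = 37.005 MPa
Goodman: 1/n_f = τ_a/S_se + τ_m/S_su = 36.926/403 + 37.005/1010 = 0.09163 + 0.03664 = 0.12827
n_f = 1/0.12827 = 7.796

7.80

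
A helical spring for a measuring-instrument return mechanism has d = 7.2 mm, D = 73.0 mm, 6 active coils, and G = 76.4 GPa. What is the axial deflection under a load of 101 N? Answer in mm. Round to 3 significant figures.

k = Gd⁴/(8D³N_a) = (76.4×10³)(7.2⁴)/(8·73.0³·6) = 10.995 N/mm
δ = F/k = 101 / 10.995 = 9.1856 mm

9.19 mm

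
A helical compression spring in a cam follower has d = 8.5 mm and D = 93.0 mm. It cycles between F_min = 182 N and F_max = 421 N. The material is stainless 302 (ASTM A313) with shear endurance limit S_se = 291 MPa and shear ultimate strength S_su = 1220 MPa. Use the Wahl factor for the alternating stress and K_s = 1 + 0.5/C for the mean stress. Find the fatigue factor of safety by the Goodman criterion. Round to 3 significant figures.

C = D/d = 93.0/8.5 = 10.9412; K_W = (4C−1)/(4C−4)+0.615/C = 1.1317; K_s = 1+0.5/C = 1.0457
F_a = (F_max−F_min)/2 = 119.5 N; F_m = (F_max+F_min)/2 = 301.5 N
τ_a = K_W·8F_aD/(πd³) = 1.1317 × 46.082 = 52.149 MPa
τ_m = K_s·8F_mD/(πd³) = 1.0457 × 116.27 = 121.58 MPa
Goodman: 1/n_f = τ_a/S_se + τ_m/S_su = 52.149/291 + 121.58/1220 = 0.17921 + 0.09966 = 0.27886
n_f = 1/0.27886 = 3.586

3.59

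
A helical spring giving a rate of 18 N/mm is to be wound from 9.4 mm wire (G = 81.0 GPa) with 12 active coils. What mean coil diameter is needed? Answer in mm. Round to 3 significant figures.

71.5 mm

D = (Gd⁴/(8N_a·k))^(1/3) = (81.0×10³·9.4⁴/(8·12·18))^(1/3)
  = (365976)^(1/3) = 71.5293 mm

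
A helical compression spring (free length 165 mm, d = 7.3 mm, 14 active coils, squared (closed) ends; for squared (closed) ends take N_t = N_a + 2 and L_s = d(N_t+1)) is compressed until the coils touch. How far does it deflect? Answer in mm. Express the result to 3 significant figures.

40.9 mm

N_t = 16; L_s = 7.3·17 = 124.1 mm
δ_solid = L₀ − L_s = 165 − 124.1 = 40.9 mm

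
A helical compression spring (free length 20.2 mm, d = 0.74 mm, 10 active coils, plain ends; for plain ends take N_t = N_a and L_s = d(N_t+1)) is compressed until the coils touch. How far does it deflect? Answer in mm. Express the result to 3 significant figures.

N_t = 10; L_s = 0.74·11 = 8.14 mm
δ_solid = L₀ − L_s = 20.2 − 8.14 = 12.06 mm

12.1 mm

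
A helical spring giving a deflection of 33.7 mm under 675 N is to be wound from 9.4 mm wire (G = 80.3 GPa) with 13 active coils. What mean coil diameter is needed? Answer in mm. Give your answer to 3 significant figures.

67.0 mm

Required rate k = F/δ = 675/33.7 = 20.03 N/mm
D = (Gd⁴/(8N_a·k))^(1/3) = (80.3×10³·9.4⁴/(8·13·20.03))^(1/3)
  = (300968)^(1/3) = 67.0152 mm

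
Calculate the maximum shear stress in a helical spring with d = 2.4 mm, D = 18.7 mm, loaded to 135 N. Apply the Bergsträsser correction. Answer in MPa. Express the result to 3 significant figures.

548 MPa

Spring index C = D/d = 18.7/2.4 = 7.7917
K_B = (4C+2)/(4C−3) = 33.167/28.167 = 1.1775
τ₀ = 8FD/(πd³) = 8·135·18.7/(π·2.4³) = 20196/43.429 = 465.03 MPa
τ_max = K·τ₀ = 1.1775 × 465.03 = 547.58 MPa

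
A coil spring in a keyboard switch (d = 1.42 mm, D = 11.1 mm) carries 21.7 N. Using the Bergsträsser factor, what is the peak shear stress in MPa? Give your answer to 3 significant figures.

Spring index C = D/d = 11.1/1.42 = 7.8169
K_B = (4C+2)/(4C−3) = 33.268/28.268 = 1.1769
τ₀ = 8FD/(πd³) = 8·21.7·11.1/(π·1.42³) = 1926.96/8.9953 = 214.22 MPa
τ_max = K·τ₀ = 1.1769 × 214.22 = 252.11 MPa

252 MPa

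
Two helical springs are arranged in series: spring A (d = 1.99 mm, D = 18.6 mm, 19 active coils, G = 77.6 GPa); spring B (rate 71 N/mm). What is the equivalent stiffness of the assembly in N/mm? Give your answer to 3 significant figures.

1.22 N/mm

k_A = Gd⁴/(8D³N_a) = (77.6×10³)(1.99⁴)/(8·18.6³·19) = 1.2442 N/mm
Series: 1/k_eq = 1/1.2442 + 1/71 = 0.81781; k_eq = 1.2228 N/mm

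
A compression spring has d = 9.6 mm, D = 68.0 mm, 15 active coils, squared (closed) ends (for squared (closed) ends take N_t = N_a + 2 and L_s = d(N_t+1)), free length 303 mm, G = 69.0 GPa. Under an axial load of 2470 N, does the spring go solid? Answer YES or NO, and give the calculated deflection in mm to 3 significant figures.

k = Gd⁴/(8D³N_a) = (69.0×10³)(9.6⁴)/(8·68.0³·15) = 15.532 N/mm
N_t = 17; L_s = 9.6·18 = 172.8 mm; δ_solid = L₀ − L_s = 303 − 172.8 = 130.2 mm
δ = F/k = 2470/15.532 = 159.03 mm
δ ≥ δ_solid → spring goes solid

YES, δ = 159 mm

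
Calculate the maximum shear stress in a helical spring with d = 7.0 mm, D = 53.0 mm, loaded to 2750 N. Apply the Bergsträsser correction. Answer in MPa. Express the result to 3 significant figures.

Spring index C = D/d = 53.0/7.0 = 7.5714
K_B = (4C+2)/(4C−3) = 32.286/27.286 = 1.1832
τ₀ = 8FD/(πd³) = 8·2750·53.0/(π·7.0³) = 1.166e+06/1077.6 = 1082.1 MPa
τ_max = K·τ₀ = 1.1832 × 1082.1 = 1280.4 MPa

1280 MPa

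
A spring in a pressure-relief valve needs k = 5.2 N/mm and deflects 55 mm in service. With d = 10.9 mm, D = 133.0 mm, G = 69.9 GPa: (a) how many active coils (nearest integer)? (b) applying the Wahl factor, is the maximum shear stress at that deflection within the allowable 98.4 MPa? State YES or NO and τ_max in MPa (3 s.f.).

(a) 10 coils; (b) YES, τ_max = 84.3 MPa

N_a = Gd⁴/(8D³k) = (69.9×10³)(10.9⁴)/(8·133.0³·5.2) = 10.08 → N_a = 10
Actual rate k = Gd⁴/(8D³·10) = 5.2425 N/mm
Working load F = kδ = 5.2425·55 = 288.34 N
C = 133.0/10.9 = 12.2018; K_W = (4C−1)/(4C−4)+0.615/C = 1.1174
τ_max = K_W·8FD/(πd³) = 1.1174·75.407 = 84.257 MPa
τ_max ≤ 98.4 MPa → acceptable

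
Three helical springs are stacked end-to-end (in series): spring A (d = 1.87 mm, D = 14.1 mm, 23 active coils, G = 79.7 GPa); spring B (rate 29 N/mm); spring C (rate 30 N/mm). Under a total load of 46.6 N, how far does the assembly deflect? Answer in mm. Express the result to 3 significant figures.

27.8 mm

k_A = Gd⁴/(8D³N_a) = (79.7×10³)(1.87⁴)/(8·14.1³·23) = 1.8895 N/mm
Series: 1/k_eq = 1/1.8895 + 1/29 + 1/30 = 0.59705; k_eq = 1.6749 N/mm
δ = F/k_eq = 46.6/1.6749 = 27.823 mm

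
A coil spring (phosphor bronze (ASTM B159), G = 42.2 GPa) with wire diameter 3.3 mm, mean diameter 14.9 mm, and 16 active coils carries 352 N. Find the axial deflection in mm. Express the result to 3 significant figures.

k = Gd⁴/(8D³N_a) = (42.2×10³)(3.3⁴)/(8·14.9³·16) = 11.82 N/mm
δ = F/k = 352 / 11.82 = 29.781 mm

29.8 mm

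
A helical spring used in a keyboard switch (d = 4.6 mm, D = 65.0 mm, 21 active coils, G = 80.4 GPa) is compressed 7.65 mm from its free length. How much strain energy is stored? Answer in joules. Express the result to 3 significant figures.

0.0228 J

k = Gd⁴/(8D³N_a) = (80.4×10³)(4.6⁴)/(8·65.0³·21) = 0.78026 N/mm
U = ½kδ² = 0.5 × 0.78026 × 7.65² = 22.831 N·mm = 0.022831 J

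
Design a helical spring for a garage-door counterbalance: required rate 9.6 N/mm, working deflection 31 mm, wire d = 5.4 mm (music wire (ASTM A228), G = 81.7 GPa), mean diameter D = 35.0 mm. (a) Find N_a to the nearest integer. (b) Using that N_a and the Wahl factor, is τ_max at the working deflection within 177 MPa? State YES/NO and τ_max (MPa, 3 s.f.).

(a) 21 coils; (b) NO, τ_max = 208 MPa

N_a = Gd⁴/(8D³k) = (81.7×10³)(5.4⁴)/(8·35.0³·9.6) = 21.1 → N_a = 21
Actual rate k = Gd⁴/(8D³·21) = 9.6446 N/mm
Working load F = kδ = 9.6446·31 = 298.98 N
C = 35.0/5.4 = 6.4815; K_W = (4C−1)/(4C−4)+0.615/C = 1.2317
τ_max = K_W·8FD/(πd³) = 1.2317·169.23 = 208.44 MPa
τ_max > 177 MPa → exceeds allowable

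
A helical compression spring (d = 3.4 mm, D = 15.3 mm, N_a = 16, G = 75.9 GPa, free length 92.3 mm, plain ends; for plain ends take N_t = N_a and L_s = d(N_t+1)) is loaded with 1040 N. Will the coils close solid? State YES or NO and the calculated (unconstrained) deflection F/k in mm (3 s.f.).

k = Gd⁴/(8D³N_a) = (75.9×10³)(3.4⁴)/(8·15.3³·16) = 22.124 N/mm
N_t = 16; L_s = 3.4·17 = 57.8 mm; δ_solid = L₀ − L_s = 92.3 − 57.8 = 34.5 mm
δ = F/k = 1040/22.124 = 47.007 mm
δ ≥ δ_solid → spring goes solid

YES, δ = 47.0 mm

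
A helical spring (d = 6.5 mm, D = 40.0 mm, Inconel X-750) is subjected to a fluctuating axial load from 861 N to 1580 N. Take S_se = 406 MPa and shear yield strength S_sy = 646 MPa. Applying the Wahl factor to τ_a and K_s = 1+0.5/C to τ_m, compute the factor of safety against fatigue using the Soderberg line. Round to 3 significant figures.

C = D/d = 40.0/6.5 = 6.1538; K_W = (4C−1)/(4C−4)+0.615/C = 1.2455; K_s = 1+0.5/C = 1.0813
F_a = (F_max−F_min)/2 = 359.5 N; F_m = (F_max+F_min)/2 = 1220.5 N
τ_a = K_W·8F_aD/(πd³) = 1.2455 × 133.34 = 166.07 MPa
τ_m = K_s·8F_mD/(πd³) = 1.0813 × 452.69 = 489.47 MPa
Soderberg: 1/n_f = τ_a/S_se + τ_m/S_sy = 166.07/406 + 489.47/646 = 0.40904 + 0.75769 = 1.1667
n_f = 1/1.1667 = 0.8571

0.857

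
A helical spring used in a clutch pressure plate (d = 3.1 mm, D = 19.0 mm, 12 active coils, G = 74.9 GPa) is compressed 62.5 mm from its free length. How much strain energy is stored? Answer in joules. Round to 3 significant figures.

k = Gd⁴/(8D³N_a) = (74.9×10³)(3.1⁴)/(8·19.0³·12) = 10.505 N/mm
U = ½kδ² = 0.5 × 10.505 × 62.5² = 20518 N·mm = 20.518 J

20.5 J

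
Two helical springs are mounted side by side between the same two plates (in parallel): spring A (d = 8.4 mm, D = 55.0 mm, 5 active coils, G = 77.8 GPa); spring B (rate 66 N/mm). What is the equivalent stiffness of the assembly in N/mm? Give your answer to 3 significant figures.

k_A = Gd⁴/(8D³N_a) = (77.8×10³)(8.4⁴)/(8·55.0³·5) = 58.203 N/mm
Parallel: k_eq = 58.203 + 66 = 124.2 N/mm

124 N/mm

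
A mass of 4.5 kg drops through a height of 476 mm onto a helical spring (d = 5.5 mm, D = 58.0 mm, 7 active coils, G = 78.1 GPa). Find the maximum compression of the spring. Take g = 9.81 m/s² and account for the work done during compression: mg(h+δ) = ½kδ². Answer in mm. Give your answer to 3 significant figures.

87.2 mm

k = Gd⁴/(8D³N_a) = (78.1×10³)(5.5⁴)/(8·58.0³·7) = 6.5408 N/mm
W = mg = 4.5 × 9.81 = 44.145 N
½kδ² − Wδ − Wh = 0 → δ = (W + √(W² + 2kWh))/k
δ = (44.145 + √(1948.8 + 274883))/6.5408 = (44.145 + 526.15)/6.5408 = 87.19 mm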